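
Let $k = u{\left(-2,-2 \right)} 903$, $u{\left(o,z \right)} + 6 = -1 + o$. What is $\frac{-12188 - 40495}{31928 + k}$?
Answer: $- \frac{52683}{23801} \approx -2.2135$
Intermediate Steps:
$u{\left(o,z \right)} = -7 + o$ ($u{\left(o,z \right)} = -6 + \left(-1 + o\right) = -7 + o$)
$k = -8127$ ($k = \left(-7 - 2\right) 903 = \left(-9\right) 903 = -8127$)
$\frac{-12188 - 40495}{31928 + k} = \frac{-12188 - 40495}{31928 - 8127} = - \frac{52683}{23801}$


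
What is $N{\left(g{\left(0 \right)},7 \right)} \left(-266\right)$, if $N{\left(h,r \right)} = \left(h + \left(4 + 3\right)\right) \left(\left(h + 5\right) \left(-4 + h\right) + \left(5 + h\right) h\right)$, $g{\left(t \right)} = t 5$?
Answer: $37240$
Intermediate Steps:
$g{\left(t \right)} = 5 t$
$N{\left(h,r \right)} = \left(7 + h\right) \left(h \left(5 + h\right) + \left(-4 + h\right) \left(5 + h\right)\right)$ ($N{\left(h,r \right)} = \left(h + 7\right) \left(\left(5 + h\right) \left(-4 + h\right) + h \left(5 + h\right)\right) = \left(7 + h\right) \left(\left(-4 + h\right) \left(5 + h\right) + h \left(5 + h\right)\right) = \left(7 + h\right) \left(h \left(5 + h\right) + \left(-4 + h\right) \left(5 + h\right)\right)$)
$N{\left(g{\left(0 \right)},7 \right)} \left(-266\right) = \left(-140 + 2 \left(5 \cdot 0\right)^{3} + 20 \left(5 \cdot 0\right)^{2} + 22 \cdot 5 \cdot 0\right) \left(-266\right) = \left(-140 + 2 \cdot 0^{3} + 20 \cdot 0^{2} + 22 \cdot 0\right) \left(-266\right) = \left(-140 + 2 \cdot 0 + 20 \cdot 0 + 0\right) \left(-266\right) = \left(-140 + 0 + 0 + 0\right) \left(-266\right) = \left(-140\right) \left(-266\right) = 37240$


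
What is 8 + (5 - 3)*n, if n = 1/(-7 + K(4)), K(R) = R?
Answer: 22/3 ≈ 7.3333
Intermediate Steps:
n = -⅓ (n = 1/(-7 + 4) = 1/(-3) = -⅓ ≈ -0.33333)
8 + (5 - 3)*n = 8 + (5 - 3)*(-⅓) = 8 + 2*(-⅓) = 8 - ⅔ = 22/3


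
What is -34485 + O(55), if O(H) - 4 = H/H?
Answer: -34480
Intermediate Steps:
O(H) = 5 (O(H) = 4 + H/H = 4 + 1 = 5)
-34485 + O(55) = -34485 + 5 = -34480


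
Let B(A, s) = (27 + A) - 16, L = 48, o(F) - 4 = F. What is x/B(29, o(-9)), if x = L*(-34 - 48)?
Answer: -492/5 ≈ -98.400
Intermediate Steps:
o(F) = 4 + F
B(A, s) = 11 + A
x = -3936 (x = 48*(-34 - 48) = 48*(-82) = -3936)
x/B(29, o(-9)) = -3936/(11 + 29) = -3936/40 = -3936*1/40 = -492/5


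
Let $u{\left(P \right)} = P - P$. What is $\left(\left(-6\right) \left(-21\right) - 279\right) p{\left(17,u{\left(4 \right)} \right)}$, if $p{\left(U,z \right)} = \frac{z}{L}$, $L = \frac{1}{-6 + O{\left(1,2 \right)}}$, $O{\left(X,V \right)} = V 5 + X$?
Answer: $0$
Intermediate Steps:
$O{\left(X,V \right)} = X + 5 V$ ($O{\left(X,V \right)} = 5 V + X = X + 5 V$)
$L = \frac{1}{5}$ ($L = \frac{1}{-6 + \left(1 + 5 \cdot 2\right)} = \frac{1}{-6 + \left(1 + 10\right)} = \frac{1}{-6 + 11} = \frac{1}{5} \approx 0.2$)
$u{\left(P \right)} = 0$
$p{\left(U,z \right)} = 5 z$ ($p{\left(U,z \right)} = z \frac{1}{\frac{1}{5}} = z 5 = 5 z$)
$\left(\left(-6\right) \left(-21\right) - 279\right) p{\left(17,u{\left(4 \right)} \right)} = \left(\left(-6\right) \left(-21\right) - 279\right) 5 \cdot 0 = \left(126 - 279\right) 0 = \left(-153\right) 0 = 0$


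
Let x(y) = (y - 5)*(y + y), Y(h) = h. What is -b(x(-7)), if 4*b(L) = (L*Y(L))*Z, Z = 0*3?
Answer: 0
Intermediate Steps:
Z = 0
x(y) = 2*y*(-5 + y) (x(y) = (-5 + y)*(2*y) = 2*y*(-5 + y))
b(L) = 0 (b(L) = ((L*L)*0)/4 = (L²*0)/4 = (¼)*0 = 0)
-b(x(-7)) = -1*0 = 0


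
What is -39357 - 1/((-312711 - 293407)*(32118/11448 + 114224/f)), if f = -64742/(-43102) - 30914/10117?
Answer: -3564432441117604494498843/90566670252244898293 ≈ -39357.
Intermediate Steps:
f = -338730207/218031467 (f = -64742*(-1/43102) - 30914*1/10117 = 32371/21551 - 30914/10117 = -338730207/218031467 ≈ -1.5536)
-39357 - 1/((-312711 - 293407)*(32118/11448 + 114224/f)) = -39357 - 1/((-312711 - 293407)*(32118/11448 + 114224/(-338730207/218031467))) = -39357 - 1/((-606118)*(32118*(1/11448) + 114224*(-218031467/338730207))) = -39357 - (-1)/(606118*(101/36 - 24904426286608/338730207)) = -39357 - (-1)/(606118*(-298841711522327/4064762484)) = -39357 - (-1)*(-4064762484)/(606118*298841711522327) = -39357 - 1*2032381242/90566670252244898293 = -39357 - 2032381242/90566670252244898293 = -3564432441117604494498843/90566670252244898293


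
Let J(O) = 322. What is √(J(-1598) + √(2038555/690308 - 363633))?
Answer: √(38360273356552 + 345154*I*√43319714283793993)/345154 ≈ 22.423 + 13.446*I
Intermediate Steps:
√(J(-1598) + √(2038555/690308 - 363633)) = √(322 + √(2038555/690308 - 363633)) = √(322 + √(-251016730409/690308)) = √(322 + I*√43319714283793993/345154)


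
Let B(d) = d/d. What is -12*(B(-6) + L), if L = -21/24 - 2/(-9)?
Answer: -25/6 ≈ -4.1667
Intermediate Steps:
B(d) = 1
L = -47/72 (L = -21*1/24 - 2*(-⅑) = -7/8 + 2/9 = -47/72 ≈ -0.65278)
-12*(B(-6) + L) = -12*(1 - 47/72) = -12*25/72 = -25/6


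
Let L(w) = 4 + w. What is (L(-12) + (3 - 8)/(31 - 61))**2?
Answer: 2209/36 ≈ 61.361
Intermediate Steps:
(L(-12) + (3 - 8)/(31 - 61))**2 = ((4 - 12) + (3 - 8)/(31 - 61))**2 = (-8 - 5/(-30))**2 = (-8 - 5*(-1/30))**2 = (-8 + 1/6)**2 = (-47/6)**2 = 2209/36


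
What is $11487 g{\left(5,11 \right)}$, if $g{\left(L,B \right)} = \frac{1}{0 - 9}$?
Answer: $- \frac{3829}{3} \approx -1276.3$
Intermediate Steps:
$g{\left(L,B \right)} = - \frac{1}{9}$ ($g{\left(L,B \right)} = \frac{1}{-9} = - \frac{1}{9}$)
$11487 g{\left(5,11 \right)} = 11487 \left(- \frac{1}{9}\right) = - \frac{3829}{3}$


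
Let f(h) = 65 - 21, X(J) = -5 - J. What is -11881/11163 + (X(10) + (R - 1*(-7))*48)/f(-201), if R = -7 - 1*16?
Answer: -9263393/491172 ≈ -18.860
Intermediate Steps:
R = -23 (R = -7 - 16 = -23)
f(h) = 44
-11881/11163 + (X(10) + (R - 1*(-7))*48)/f(-201) = -11881/11163 + ((-5 - 1*10) + (-23 - 1*(-7))*48)/44 = -11881*1/11163 + ((-5 - 10) + (-23 + 7)*48)*(1/44) = -11881/11163 + (-15 - 16*48)*(1/44) = -11881/11163 + (-15 - 768)*(1/44) = -11881/11163 - 783*1/44 = -11881/11163 - 783/44 = -9263393/491172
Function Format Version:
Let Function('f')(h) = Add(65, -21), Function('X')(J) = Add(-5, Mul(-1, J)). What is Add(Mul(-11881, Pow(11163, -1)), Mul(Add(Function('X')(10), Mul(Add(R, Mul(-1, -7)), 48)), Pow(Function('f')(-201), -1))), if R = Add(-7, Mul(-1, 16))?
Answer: Rational(-9263393, 491172) ≈ -18.860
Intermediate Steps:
R = -23 (R = Add(-7, -16) = -23)
Function('f')(h) = 44
Add(Mul(-11881, Pow(11163, -1)), Mul(Add(Function('X')(10), Mul(Add(R, Mul(-1, -7)), 48)), Pow(Function('f')(-201), -1))) = Add(Mul(-11881, Pow(11163, -1)), Mul(Add(Add(-5, Mul(-1, 10)), Mul(Add(-23, Mul(-1, -7)), 48)), Pow(44, -1))) = Add(Mul(-11881, Rational(1, 11163)), Mul(Add(Add(-5, -10), Mul(Add(-23, 7), 48)), Rational(1, 44))) = Add(Rational(-11881, 11163), Mul(Add(-15, Mul(-16, 48)), Rational(1, 44))) = Add(Rational(-11881, 11163), Mul(Add(-15, -768), Rational(1, 44))) = Add(Rational(-11881, 11163), Mul(-783, Rational(1, 44))) = Add(Rational(-11881, 11163), Rational(-783, 44)) = Rational(-9263393, 491172)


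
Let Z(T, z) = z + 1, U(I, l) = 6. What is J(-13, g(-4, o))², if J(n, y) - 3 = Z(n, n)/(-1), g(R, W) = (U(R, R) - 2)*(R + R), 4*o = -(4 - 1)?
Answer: 225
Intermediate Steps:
o = -¾ (o = (-(4 - 1))/4 = (-1*3)/4 = (¼)*(-3) = -¾ ≈ -0.75000)
Z(T, z) = 1 + z
g(R, W) = 8*R (g(R, W) = (6 - 2)*(R + R) = 4*(2*R) = 8*R)
J(n, y) = 2 - n (J(n, y) = 3 + (1 + n)/(-1) = 3 + (1 + n)*(-1) = 3 + (-1 - n) = 2 - n)
J(-13, g(-4, o))² = (2 - 1*(-13))² = (2 + 13)² = 15² = 225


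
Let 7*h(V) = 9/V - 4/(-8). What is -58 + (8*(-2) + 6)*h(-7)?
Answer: -2787/49 ≈ -56.878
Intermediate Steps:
h(V) = 1/14 + 9/(7*V) (h(V) = (9/V - 4/(-8))/7 = (9/V - 4*(-⅛))/7 = (9/V + ½)/7 = (½ + 9/V)/7 = 1/14 + 9/(7*V))
-58 + (8*(-2) + 6)*h(-7) = -58 + (8*(-2) + 6)*((1/14)*(18 - 7)/(-7)) = -58 + (-16 + 6)*((1/14)*(-⅐)*11) = -58 - 10*(-11/98) = -58 + 55/49 = -2787/49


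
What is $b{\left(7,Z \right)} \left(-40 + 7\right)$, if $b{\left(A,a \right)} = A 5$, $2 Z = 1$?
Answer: $-1155$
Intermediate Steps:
$Z = \frac{1}{2}$ ($Z = \frac{1}{2} \cdot 1 = \frac{1}{2} \approx 0.5$)
$b{\left(A,a \right)} = 5 A$
$b{\left(7,Z \right)} \left(-40 + 7\right) = 5 \cdot 7 \left(-40 + 7\right) = 35 \left(-33\right) = -1155$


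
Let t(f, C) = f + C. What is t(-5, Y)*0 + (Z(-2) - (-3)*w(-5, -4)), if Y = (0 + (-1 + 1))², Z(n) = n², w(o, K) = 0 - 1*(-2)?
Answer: 10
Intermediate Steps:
w(o, K) = 2 (w(o, K) = 0 + 2 = 2)
Y = 0 (Y = (0 + 0)² = 0² = 0)
t(f, C) = C + f
t(-5, Y)*0 + (Z(-2) - (-3)*w(-5, -4)) = (0 - 5)*0 + ((-2)² - (-3)*2) = -5*0 + (4 - 1*(-6)) = 0 + (4 + 6) = 0 + 10 = 10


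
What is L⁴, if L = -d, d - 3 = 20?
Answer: 279841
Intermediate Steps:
d = 23 (d = 3 + 20 = 23)
L = -23 (L = -1*23 = -23)
L⁴ = (-23)⁴ = 279841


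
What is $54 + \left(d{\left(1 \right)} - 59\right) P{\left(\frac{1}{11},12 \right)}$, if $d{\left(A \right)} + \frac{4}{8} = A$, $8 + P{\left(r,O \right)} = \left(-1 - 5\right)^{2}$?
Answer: $-1584$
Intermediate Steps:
$P{\left(r,O \right)} = 28$ ($P{\left(r,O \right)} = -8 + \left(-1 - 5\right)^{2} = -8 + \left(-6\right)^{2} = -8 + 36 = 28$)
$d{\left(A \right)} = - \frac{1}{2} + A$
$54 + \left(d{\left(1 \right)} - 59\right) P{\left(\frac{1}{11},12 \right)} = 54 + \left(\left(- \frac{1}{2} + 1\right) - 59\right) 28 = 54 + \left(\frac{1}{2} - 59\right) 28 = 54 - 1638 = -1584$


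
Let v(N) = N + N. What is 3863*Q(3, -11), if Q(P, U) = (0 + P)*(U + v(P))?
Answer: -57945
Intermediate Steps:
v(N) = 2*N
Q(P, U) = P*(U + 2*P) (Q(P, U) = (0 + P)*(U + 2*P) = P*(U + 2*P))
3863*Q(3, -11) = 3863*(3*(-11 + 2*3)) = 3863*(3*(-11 + 6)) = 3863*(3*(-5)) = 3863*(-15) = -57945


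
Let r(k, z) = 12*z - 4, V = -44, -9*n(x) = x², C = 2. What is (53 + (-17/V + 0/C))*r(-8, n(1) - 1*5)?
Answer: -38367/11 ≈ -3487.9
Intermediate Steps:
n(x) = -x²/9
r(k, z) = -4 + 12*z
(53 + (-17/V + 0/C))*r(-8, n(1) - 1*5) = (53 + (-17/(-44) + 0/2))*(-4 + 12*(-⅑*1² - 1*5)) = (53 + (-17*(-1/44) + 0*(½)))*(-4 + 12*(-⅑*1 - 5)) = (53 + (17/44 + 0))*(-4 + 12*(-⅑ - 5)) = (53 + 17/44)*(-4 + 12*(-46/9)) = 2349*(-4 - 184/3)/44 = (2349/44)*(-196/3) = -38367/11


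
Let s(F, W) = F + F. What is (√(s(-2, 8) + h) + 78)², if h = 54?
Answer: 6134 + 780*√2 ≈ 7237.1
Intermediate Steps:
s(F, W) = 2*F
(√(s(-2, 8) + h) + 78)² = (√(2*(-2) + 54) + 78)² = (√(-4 + 54) + 78)² = (√50 + 78)² = (5*√2 + 78)² = (78 + 5*√2)²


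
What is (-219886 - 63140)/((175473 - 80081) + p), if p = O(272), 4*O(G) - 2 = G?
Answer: -566052/190921 ≈ -2.9648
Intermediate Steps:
O(G) = 1/2 + G/4
p = 137/2 (p = 1/2 + (1/4)*272 = 1/2 + 68 = 137/2 ≈ 68.500)
(-219886 - 63140)/((175473 - 80081) + p) = (-219886 - 63140)/((175473 - 80081) + 137/2) = -283026/(95392 + 137/2) = -283026/190921/2 = -283026*2/190921 = -566052/190921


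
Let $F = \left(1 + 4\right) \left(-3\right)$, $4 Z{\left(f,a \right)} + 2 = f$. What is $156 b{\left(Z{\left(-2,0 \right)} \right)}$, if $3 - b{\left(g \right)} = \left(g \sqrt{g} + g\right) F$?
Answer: $-1872 - 2340 i \approx -1872.0 - 2340.0 i$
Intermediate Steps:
$Z{\left(f,a \right)} = - \frac{1}{2} + \frac{f}{4}$
$F = -15$ ($F = 5 \left(-3\right) = -15$)
$b{\left(g \right)} = 3 + 15 g + 15 g^{\frac{3}{2}}$ ($b{\left(g \right)} = 3 - \left(g \sqrt{g} + g\right) \left(-15\right) = 3 - \left(g^{\frac{3}{2}} + g\right) \left(-15\right) = 3 - \left(g + g^{\frac{3}{2}}\right) \left(-15\right) = 3 - \left(- 15 g - 15 g^{\frac{3}{2}}\right) = 3 + \left(15 g + 15 g^{\frac{3}{2}}\right) = 3 + 15 g + 15 g^{\frac{3}{2}}$)
$156 b{\left(Z{\left(-2,0 \right)} \right)} = 156 \left(3 + 15 \left(- \frac{1}{2} + \frac{1}{4} \left(-2\right)\right) + 15 \left(- \frac{1}{2} + \frac{1}{4} \left(-2\right)\right)^{\frac{3}{2}}\right) = 156 \left(3 + 15 \left(- \frac{1}{2} - \frac{1}{2}\right) + 15 \left(- \frac{1}{2} - \frac{1}{2}\right)^{\frac{3}{2}}\right) = 156 \left(3 + 15 \left(-1\right) + 15 \left(-1\right)^{\frac{3}{2}}\right) = 156 \left(3 - 15 + 15 \left(- i\right)\right) = 156 \left(3 - 15 - 15 i\right) = 156 \left(-12 - 15 i\right) = -1872 - 2340 i$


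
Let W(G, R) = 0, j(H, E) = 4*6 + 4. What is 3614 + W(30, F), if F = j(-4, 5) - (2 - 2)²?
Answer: 3614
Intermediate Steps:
j(H, E) = 28 (j(H, E) = 24 + 4 = 28)
F = 28 (F = 28 - (2 - 2)² = 28 - 1*0² = 28 - 1*0 = 28 + 0 = 28)
3614 + W(30, F) = 3614 + 0 = 3614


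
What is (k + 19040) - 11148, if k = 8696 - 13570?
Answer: 3018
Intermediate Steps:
k = -4874
(k + 19040) - 11148 = (-4874 + 19040) - 11148 = 14166 - 11148 = 3018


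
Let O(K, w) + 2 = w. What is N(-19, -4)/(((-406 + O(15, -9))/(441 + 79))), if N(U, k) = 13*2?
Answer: -13520/417 ≈ -32.422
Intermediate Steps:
N(U, k) = 26
O(K, w) = -2 + w
N(-19, -4)/(((-406 + O(15, -9))/(441 + 79))) = 26/(((-406 + (-2 - 9))/(441 + 79))) = 26/(((-406 - 11)/520)) = 26/((-417*1/520)) = 26/(-417/520) = 26*(-520/417) = -13520/417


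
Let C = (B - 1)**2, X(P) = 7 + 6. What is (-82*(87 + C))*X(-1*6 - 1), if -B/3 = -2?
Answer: -119392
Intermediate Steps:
X(P) = 13
B = 6 (B = -3*(-2) = 6)
C = 25 (C = (6 - 1)**2 = 5**2 = 25)
(-82*(87 + C))*X(-1*6 - 1) = -82*(87 + 25)*13 = -82*112*13 = -9184*13 = -119392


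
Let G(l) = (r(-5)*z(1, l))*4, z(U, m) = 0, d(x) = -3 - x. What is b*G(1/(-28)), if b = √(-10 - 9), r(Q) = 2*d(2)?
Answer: 0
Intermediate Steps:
r(Q) = -10 (r(Q) = 2*(-3 - 1*2) = 2*(-3 - 2) = 2*(-5) = -10)
b = I*√19 (b = √(-19) = I*√19 ≈ 4.3589*I)
G(l) = 0 (G(l) = -10*0*4 = 0*4 = 0)
b*G(1/(-28)) = (I*√19)*0 = 0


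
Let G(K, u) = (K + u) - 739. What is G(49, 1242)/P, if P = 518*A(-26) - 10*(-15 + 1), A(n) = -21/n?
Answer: 7176/7259 ≈ 0.98857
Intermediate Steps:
G(K, u) = -739 + K + u
P = 7259/13 (P = 518*(-21/(-26)) - 10*(-15 + 1) = 518*(-21*(-1/26)) - 10*(-14) = 518*(21/26) + 140 = 5439/13 + 140 = 7259/13 ≈ 558.38)
G(49, 1242)/P = (-739 + 49 + 1242)/(7259/13) = 552*(13/7259) = 7176/7259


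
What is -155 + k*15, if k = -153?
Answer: -2450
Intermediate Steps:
-155 + k*15 = -155 - 153*15 = -155 - 2295 = -2450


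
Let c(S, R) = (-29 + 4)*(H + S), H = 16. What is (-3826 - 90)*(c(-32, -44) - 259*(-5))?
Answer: -6637620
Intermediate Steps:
c(S, R) = -400 - 25*S (c(S, R) = (-29 + 4)*(16 + S) = -25*(16 + S) = -400 - 25*S)
(-3826 - 90)*(c(-32, -44) - 259*(-5)) = (-3826 - 90)*((-400 - 25*(-32)) - 259*(-5)) = -3916*((-400 + 800) + 1295) = -3916*(400 + 1295) = -3916*1695 = -6637620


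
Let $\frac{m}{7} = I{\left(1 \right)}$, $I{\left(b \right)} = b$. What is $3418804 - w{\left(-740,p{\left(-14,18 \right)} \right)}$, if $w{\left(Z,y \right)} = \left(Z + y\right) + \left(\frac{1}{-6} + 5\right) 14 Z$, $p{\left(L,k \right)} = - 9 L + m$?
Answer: $\frac{10408453}{3} \approx 3.4695 \cdot 10^{6}$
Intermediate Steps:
$m = 7$ ($m = 7 \cdot 1 = 7$)
$p{\left(L,k \right)} = 7 - 9 L$ ($p{\left(L,k \right)} = - 9 L + 7 = 7 - 9 L$)
$w{\left(Z,y \right)} = y + \frac{206 Z}{3}$ ($w{\left(Z,y \right)} = \left(Z + y\right) + \left(- \frac{1}{6} + 5\right) 14 Z = \left(Z + y\right) + \frac{29}{6} \cdot 14 Z = \left(Z + y\right) + \frac{203 Z}{3} = y + \frac{206 Z}{3}$)
$3418804 - w{\left(-740,p{\left(-14,18 \right)} \right)} = 3418804 - \left(\left(7 - -126\right) + \frac{206}{3} \left(-740\right)\right) = 3418804 - \left(\left(7 + 126\right) - \frac{152440}{3}\right) = 3418804 - \left(133 - \frac{152440}{3}\right) = 3418804 - - \frac{152041}{3} = 3418804 + \frac{152041}{3} = \frac{10408453}{3}$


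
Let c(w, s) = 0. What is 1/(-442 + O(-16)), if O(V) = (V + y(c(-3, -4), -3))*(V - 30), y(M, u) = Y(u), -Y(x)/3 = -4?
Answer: -1/258 ≈ -0.0038760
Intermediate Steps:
Y(x) = 12 (Y(x) = -3*(-4) = 12)
y(M, u) = 12
O(V) = (-30 + V)*(12 + V) (O(V) = (V + 12)*(V - 30) = (12 + V)*(-30 + V) = (-30 + V)*(12 + V))
1/(-442 + O(-16)) = 1/(-442 + (-360 + (-16)² - 18*(-16))) = 1/(-442 + (-360 + 256 + 288)) = 1/(-442 + 184) = 1/(-258) = -1/258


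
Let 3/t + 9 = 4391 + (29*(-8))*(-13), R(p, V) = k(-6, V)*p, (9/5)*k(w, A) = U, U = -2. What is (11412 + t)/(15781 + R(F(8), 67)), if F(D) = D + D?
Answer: 28141993/38872106 ≈ 0.72396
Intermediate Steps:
F(D) = 2*D
k(w, A) = -10/9 (k(w, A) = (5/9)*(-2) = -10/9)
R(p, V) = -10*p/9
t = 1/2466 (t = 3/(-9 + (4391 + (29*(-8))*(-13))) = 3/(-9 + (4391 - 232*(-13))) = 3/(-9 + (4391 + 3016)) = 3/(-9 + 7407) = 3/7398 = 3*(1/7398) = 1/2466 ≈ 0.00040552)
(11412 + t)/(15781 + R(F(8), 67)) = (11412 + 1/2466)/(15781 - 20*8/9) = 28141993/(2466*(15781 - 10/9*16)) = 28141993/(2466*(15781 - 160/9)) = 28141993/(2466*(141869/9)) = (28141993/2466)*(9/141869) = 28141993/38872106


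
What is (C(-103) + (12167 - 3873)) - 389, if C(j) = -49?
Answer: 7856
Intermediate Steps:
(C(-103) + (12167 - 3873)) - 389 = (-49 + (12167 - 3873)) - 389 = (-49 + 8294) - 389 = 8245 - 389 = 7856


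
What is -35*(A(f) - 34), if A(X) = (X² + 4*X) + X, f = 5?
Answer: -560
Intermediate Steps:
A(X) = X² + 5*X
-35*(A(f) - 34) = -35*(5*(5 + 5) - 34) = -35*(5*10 - 34) = -35*(50 - 34) = -35*16 = -560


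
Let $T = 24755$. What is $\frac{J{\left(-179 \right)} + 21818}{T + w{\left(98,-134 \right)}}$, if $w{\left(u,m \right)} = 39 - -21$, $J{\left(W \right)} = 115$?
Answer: $\frac{21933}{24815} \approx 0.88386$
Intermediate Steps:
$w{\left(u,m \right)} = 60$ ($w{\left(u,m \right)} = 39 + 21 = 60$)
$\frac{J{\left(-179 \right)} + 21818}{T + w{\left(98,-134 \right)}} = \frac{115 + 21818}{24755 + 60} = \frac{21933}{24815}$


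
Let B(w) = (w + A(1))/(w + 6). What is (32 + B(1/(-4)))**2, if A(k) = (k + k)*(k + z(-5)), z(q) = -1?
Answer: 540225/529 ≈ 1021.2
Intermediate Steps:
A(k) = 2*k*(-1 + k) (A(k) = (k + k)*(k - 1) = (2*k)*(-1 + k) = 2*k*(-1 + k))
B(w) = w/(6 + w) (B(w) = (w + 2*1*(-1 + 1))/(w + 6) = (w + 2*1*0)/(6 + w) = (w + 0)/(6 + w) = w/(6 + w))
(32 + B(1/(-4)))**2 = (32 + 1/((-4)*(6 + 1/(-4))))**2 = (32 - 1/(4*(6 - 1/4)))**2 = (32 - 1/(4*23/4))**2 = (32 - 1/4*4/23)**2 = (32 - 1/23)**2 = (735/23)**2 = 540225/529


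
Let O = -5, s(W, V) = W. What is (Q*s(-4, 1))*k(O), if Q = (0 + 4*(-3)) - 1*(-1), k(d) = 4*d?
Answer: -880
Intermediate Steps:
Q = -11 (Q = (0 - 12) + 1 = -12 + 1 = -11)
(Q*s(-4, 1))*k(O) = (-11*(-4))*(4*(-5)) = 44*(-20) = -880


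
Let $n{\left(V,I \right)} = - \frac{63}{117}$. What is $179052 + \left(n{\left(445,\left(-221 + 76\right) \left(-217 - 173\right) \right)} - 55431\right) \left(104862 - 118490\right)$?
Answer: $\frac{9822800756}{13} \approx 7.556 \cdot 10^{8}$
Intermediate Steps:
$n{\left(V,I \right)} = - \frac{7}{13}$ ($n{\left(V,I \right)} = \left(-63\right) \frac{1}{117} = - \frac{7}{13}$)
$179052 + \left(n{\left(445,\left(-221 + 76\right) \left(-217 - 173\right) \right)} - 55431\right) \left(104862 - 118490\right) = 179052 + \left(- \frac{7}{13} - 55431\right) \left(104862 - 118490\right) = 179052 - - \frac{9820473080}{13} = 179052 + \frac{9820473080}{13} = \frac{9822800756}{13}$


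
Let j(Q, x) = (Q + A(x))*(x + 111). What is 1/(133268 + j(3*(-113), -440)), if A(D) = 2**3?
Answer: 1/242167 ≈ 4.1294e-6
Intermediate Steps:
A(D) = 8
j(Q, x) = (8 + Q)*(111 + x) (j(Q, x) = (Q + 8)*(x + 111) = (8 + Q)*(111 + x))
1/(133268 + j(3*(-113), -440)) = 1/(133268 + (888 + 8*(-440) + 111*(3*(-113)) + (3*(-113))*(-440))) = 1/(133268 + (888 - 3520 + 111*(-339) - 339*(-440))) = 1/(133268 + (888 - 3520 - 37629 + 149160)) = 1/(133268 + 108899) = 1/242167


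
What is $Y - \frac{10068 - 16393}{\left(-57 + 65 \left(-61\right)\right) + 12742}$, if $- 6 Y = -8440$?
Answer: $\frac{7363475}{5232} \approx 1407.4$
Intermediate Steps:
$Y = \frac{4220}{3}$ ($Y = \left(- \frac{1}{6}\right) \left(-8440\right) = \frac{4220}{3} \approx 1406.7$)
$Y - \frac{10068 - 16393}{\left(-57 + 65 \left(-61\right)\right) + 12742} = \frac{4220}{3} - \frac{10068 - 16393}{\left(-57 + 65 \left(-61\right)\right) + 12742} = \frac{4220}{3} - - \frac{6325}{\left(-57 - 3965\right) + 12742} = \frac{4220}{3} - - \frac{6325}{-4022 + 12742} = \frac{4220}{3} - - \frac{6325}{8720} = \frac{4220}{3} - \left(-6325\right) \frac{1}{8720} = \frac{4220}{3} - - \frac{1265}{1744} = \frac{4220}{3} + \frac{1265}{1744} = \frac{7363475}{5232}$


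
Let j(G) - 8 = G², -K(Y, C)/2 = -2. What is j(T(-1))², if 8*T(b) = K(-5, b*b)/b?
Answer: 1089/16 ≈ 68.063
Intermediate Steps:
K(Y, C) = 4 (K(Y, C) = -2*(-2) = 4)
T(b) = 1/(2*b) (T(b) = (4/b)/8 = 1/(2*b))
j(G) = 8 + G²
j(T(-1))² = (8 + ((½)/(-1))²)² = (8 + ((½)*(-1))²)² = (8 + (-½)²)² = (8 + ¼)² = (33/4)² = 1089/16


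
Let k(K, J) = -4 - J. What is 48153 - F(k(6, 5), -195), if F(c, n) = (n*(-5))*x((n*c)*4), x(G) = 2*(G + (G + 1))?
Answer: -27331797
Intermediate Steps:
x(G) = 2 + 4*G (x(G) = 2*(G + (1 + G)) = 2*(1 + 2*G) = 2 + 4*G)
F(c, n) = -5*n*(2 + 16*c*n) (F(c, n) = (n*(-5))*(2 + 4*((n*c)*4)) = (-5*n)*(2 + 4*((c*n)*4)) = (-5*n)*(2 + 4*(4*c*n)) = (-5*n)*(2 + 16*c*n) = -5*n*(2 + 16*c*n))
48153 - F(k(6, 5), -195) = 48153 - (-10)*(-195)*(1 + 8*(-4 - 1*5)*(-195)) = 48153 - (-10)*(-195)*(1 + 8*(-4 - 5)*(-195)) = 48153 - (-10)*(-195)*(1 + 8*(-9)*(-195)) = 48153 - (-10)*(-195)*(1 + 14040) = 48153 - (-10)*(-195)*14041 = 48153 - 1*27379950 = 48153 - 27379950 = -27331797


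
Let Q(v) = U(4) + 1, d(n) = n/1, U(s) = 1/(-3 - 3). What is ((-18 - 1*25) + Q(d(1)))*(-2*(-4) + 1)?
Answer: -759/2 ≈ -379.50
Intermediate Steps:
U(s) = -⅙ (U(s) = 1/(-6) = -⅙)
d(n) = n (d(n) = n*1 = n)
Q(v) = ⅚ (Q(v) = -⅙ + 1 = ⅚)
((-18 - 1*25) + Q(d(1)))*(-2*(-4) + 1) = ((-18 - 1*25) + ⅚)*(-2*(-4) + 1) = ((-18 - 25) + ⅚)*(8 + 1) = (-43 + ⅚)*9 = -253/6*9 = -759/2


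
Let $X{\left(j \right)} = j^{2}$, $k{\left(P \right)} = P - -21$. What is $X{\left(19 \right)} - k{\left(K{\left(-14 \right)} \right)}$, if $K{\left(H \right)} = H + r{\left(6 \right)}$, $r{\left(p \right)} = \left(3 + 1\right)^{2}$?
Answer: $338$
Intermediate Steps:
$r{\left(p \right)} = 16$ ($r{\left(p \right)} = 4^{2} = 16$)
$K{\left(H \right)} = 16 + H$ ($K{\left(H \right)} = H + 16 = 16 + H$)
$k{\left(P \right)} = 21 + P$ ($k{\left(P \right)} = P + 21 = 21 + P$)
$X{\left(19 \right)} - k{\left(K{\left(-14 \right)} \right)} = 19^{2} - \left(21 + \left(16 - 14\right)\right) = 361 - \left(21 + 2\right) = 361 - 23 = 338$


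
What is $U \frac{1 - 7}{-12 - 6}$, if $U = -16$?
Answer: $- \frac{16}{3} \approx -5.3333$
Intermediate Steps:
$U \frac{1 - 7}{-12 - 6} = - 16 \frac{1 - 7}{-12 - 6} = - 16 \left(- \frac{6}{-18}\right) = - 16 \left(\left(-6\right) \left(- \frac{1}{18}\right)\right) = \left(-16\right) \frac{1}{3} = - \frac{16}{3}$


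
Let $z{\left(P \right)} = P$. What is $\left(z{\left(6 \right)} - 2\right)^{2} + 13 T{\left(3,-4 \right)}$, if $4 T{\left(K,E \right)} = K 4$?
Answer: $55$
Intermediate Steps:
$T{\left(K,E \right)} = K$ ($T{\left(K,E \right)} = \frac{K 4}{4} = \frac{4 K}{4} = K$)
$\left(z{\left(6 \right)} - 2\right)^{2} + 13 T{\left(3,-4 \right)} = \left(6 - 2\right)^{2} + 13 \cdot 3 = 4^{2} + 39 = 16 + 39 = 55$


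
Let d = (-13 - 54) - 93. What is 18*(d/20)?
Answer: -144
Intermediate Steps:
d = -160 (d = -67 - 93 = -160)
18*(d/20) = 18*(-160/20) = 18*(-160*1/20) = 18*(-8) = -144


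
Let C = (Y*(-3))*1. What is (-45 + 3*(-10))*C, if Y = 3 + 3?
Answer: 1350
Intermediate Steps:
Y = 6
C = -18 (C = (6*(-3))*1 = -18*1 = -18)
(-45 + 3*(-10))*C = (-45 + 3*(-10))*(-18) = (-45 - 30)*(-18) = -75*(-18) = 1350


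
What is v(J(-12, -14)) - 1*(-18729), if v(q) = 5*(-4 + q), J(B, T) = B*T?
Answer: 19549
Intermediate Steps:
v(q) = -20 + 5*q
v(J(-12, -14)) - 1*(-18729) = (-20 + 5*(-12*(-14))) - 1*(-18729) = (-20 + 5*168) + 18729 = (-20 + 840) + 18729 = 820 + 18729 = 19549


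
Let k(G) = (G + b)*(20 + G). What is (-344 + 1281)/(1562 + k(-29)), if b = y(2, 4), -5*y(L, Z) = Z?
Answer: 4685/9151 ≈ 0.51197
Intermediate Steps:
y(L, Z) = -Z/5
b = -⅘ (b = -⅕*4 = -⅘ ≈ -0.80000)
k(G) = (20 + G)*(-⅘ + G) (k(G) = (G - ⅘)*(20 + G) = (-⅘ + G)*(20 + G) = (20 + G)*(-⅘ + G))
(-344 + 1281)/(1562 + k(-29)) = (-344 + 1281)/(1562 + (-16 + (-29)² + (96/5)*(-29))) = 937/(1562 + (-16 + 841 - 2784/5)) = 937/(1562 + 1341/5) = 937/(9151/5) = 937*(5/9151) = 4685/9151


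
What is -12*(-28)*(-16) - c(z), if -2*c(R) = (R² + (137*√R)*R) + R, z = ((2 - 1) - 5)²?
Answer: -856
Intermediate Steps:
z = 16 (z = (1 - 5)² = (-4)² = 16)
c(R) = -137*R^(3/2)/2 - R/2 - R²/2 (c(R) = -((R² + (137*√R)*R) + R)/2 = -((R² + 137*R^(3/2)) + R)/2 = -(R + R² + 137*R^(3/2))/2 = -137*R^(3/2)/2 - R/2 - R²/2)
-12*(-28)*(-16) - c(z) = -12*(-28)*(-16) - (-137*16^(3/2)/2 - ½*16 - ½*16²) = 336*(-16) - (-137/2*64 - 8 - ½*256) = -5376 - (-4384 - 8 - 128) = -5376 - 1*(-4520) = -5376 + 4520 = -856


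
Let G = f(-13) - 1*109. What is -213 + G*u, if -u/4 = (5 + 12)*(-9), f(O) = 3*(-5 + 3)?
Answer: -70593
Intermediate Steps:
f(O) = -6 (f(O) = 3*(-2) = -6)
u = 612 (u = -4*(5 + 12)*(-9) = -68*(-9) = -4*(-153) = 612)
G = -115 (G = -6 - 1*109 = -6 - 109 = -115)
-213 + G*u = -213 - 115*612 = -213 - 70380 = -70593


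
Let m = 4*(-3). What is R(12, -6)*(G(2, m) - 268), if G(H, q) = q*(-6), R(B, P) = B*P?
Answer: 14112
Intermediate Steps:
m = -12
G(H, q) = -6*q
R(12, -6)*(G(2, m) - 268) = (12*(-6))*(-6*(-12) - 268) = -72*(72 - 268) = -72*(-196) = 14112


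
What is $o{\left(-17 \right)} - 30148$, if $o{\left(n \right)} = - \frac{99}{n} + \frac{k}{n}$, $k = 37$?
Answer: $- \frac{512454}{17} \approx -30144.0$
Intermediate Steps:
$o{\left(n \right)} = - \frac{62}{n}$ ($o{\left(n \right)} = - \frac{99}{n} + \frac{37}{n} = - \frac{62}{n}$)
$o{\left(-17 \right)} - 30148 = - \frac{62}{-17} - 30148 = \left(-62\right) \left(- \frac{1}{17}\right) - 30148 = \frac{62}{17} - 30148 = - \frac{512454}{17}$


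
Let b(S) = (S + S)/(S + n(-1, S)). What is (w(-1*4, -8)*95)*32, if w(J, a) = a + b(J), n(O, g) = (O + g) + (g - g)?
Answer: -194560/9 ≈ -21618.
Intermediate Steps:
n(O, g) = O + g (n(O, g) = (O + g) + 0 = O + g)
b(S) = 2*S/(-1 + 2*S) (b(S) = (S + S)/(S + (-1 + S)) = (2*S)/(-1 + 2*S) = 2*S/(-1 + 2*S))
w(J, a) = a + 2*J/(-1 + 2*J)
(w(-1*4, -8)*95)*32 = (((2*(-1*4) - 8*(-1 + 2*(-1*4)))/(-1 + 2*(-1*4)))*95)*32 = (((2*(-4) - 8*(-1 + 2*(-4)))/(-1 + 2*(-4)))*95)*32 = (((-8 - 8*(-1 - 8))/(-1 - 8))*95)*32 = (((-8 - 8*(-9))/(-9))*95)*32 = (-(-8 + 72)/9*95)*32 = (-⅑*64*95)*32 = -64/9*95*32 = -6080/9*32 = -194560/9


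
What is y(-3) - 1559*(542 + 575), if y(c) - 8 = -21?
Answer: -1741416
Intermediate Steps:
y(c) = -13 (y(c) = 8 - 21 = -13)
y(-3) - 1559*(542 + 575) = -13 - 1559*(542 + 575) = -13 - 1559*1117 = -13 - 1741403 = -1741416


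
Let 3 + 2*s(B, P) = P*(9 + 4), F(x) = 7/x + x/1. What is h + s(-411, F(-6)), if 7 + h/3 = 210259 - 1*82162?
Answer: 4610663/12 ≈ 3.8422e+5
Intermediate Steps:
F(x) = x + 7/x (F(x) = 7/x + x*1 = 7/x + x = x + 7/x)
s(B, P) = -3/2 + 13*P/2 (s(B, P) = -3/2 + (P*(9 + 4))/2 = -3/2 + (P*13)/2 = -3/2 + (13*P)/2 = -3/2 + 13*P/2)
h = 384270 (h = -21 + 3*(210259 - 1*82162) = -21 + 3*(210259 - 82162) = -21 + 3*128097 = -21 + 384291 = 384270)
h + s(-411, F(-6)) = 384270 + (-3/2 + 13*(-6 + 7/(-6))/2) = 384270 + (-3/2 + 13*(-6 + 7*(-1/6))/2) = 384270 + (-3/2 + 13*(-6 - 7/6)/2) = 384270 + (-3/2 + (13/2)*(-43/6)) = 384270 + (-3/2 - 559/12) = 384270 - 577/12 = 4610663/12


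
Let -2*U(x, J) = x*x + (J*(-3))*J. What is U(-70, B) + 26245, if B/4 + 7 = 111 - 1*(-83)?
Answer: 863051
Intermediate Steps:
B = 748 (B = -28 + 4*(111 - 1*(-83)) = -28 + 4*(111 + 83) = -28 + 4*194 = -28 + 776 = 748)
U(x, J) = -x²/2 + 3*J²/2 (U(x, J) = -(x*x + (J*(-3))*J)/2 = -(x² + (-3*J)*J)/2 = -(x² - 3*J²)/2 = -x²/2 + 3*J²/2)
U(-70, B) + 26245 = (-½*(-70)² + (3/2)*748²) + 26245 = (-½*4900 + (3/2)*559504) + 26245 = (-2450 + 839256) + 26245 = 836806 + 26245 = 863051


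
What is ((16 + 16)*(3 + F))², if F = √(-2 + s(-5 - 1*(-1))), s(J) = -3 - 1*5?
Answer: -1024 + 6144*I*√10 ≈ -1024.0 + 19429.0*I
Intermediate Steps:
s(J) = -8 (s(J) = -3 - 5 = -8)
F = I*√10 (F = √(-2 - 8) = √(-10) = I*√10 ≈ 3.1623*I)
((16 + 16)*(3 + F))² = ((16 + 16)*(3 + I*√10))² = (32*(3 + I*√10))² = (96 + 32*I*√10)²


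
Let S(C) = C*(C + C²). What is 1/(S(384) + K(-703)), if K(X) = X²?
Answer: 1/57264769 ≈ 1.7463e-8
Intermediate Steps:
1/(S(384) + K(-703)) = 1/(384²*(1 + 384) + (-703)²) = 1/(147456*385 + 494209) = 1/(56770560 + 494209) = 1/57264769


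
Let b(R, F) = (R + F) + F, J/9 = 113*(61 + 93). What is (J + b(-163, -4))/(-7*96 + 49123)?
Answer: 156447/48451 ≈ 3.2290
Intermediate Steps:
J = 156618 (J = 9*(113*(61 + 93)) = 9*(113*154) = 9*17402 = 156618)
b(R, F) = R + 2*F (b(R, F) = (F + R) + F = R + 2*F)
(J + b(-163, -4))/(-7*96 + 49123) = (156618 + (-163 + 2*(-4)))/(-7*96 + 49123) = (156618 + (-163 - 8))/(-672 + 49123) = (156618 - 171)/48451 = 156447*(1/48451) = 156447/48451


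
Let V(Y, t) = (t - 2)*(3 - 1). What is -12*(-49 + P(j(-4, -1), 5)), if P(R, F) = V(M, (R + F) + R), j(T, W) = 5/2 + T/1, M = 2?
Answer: 588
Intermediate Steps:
j(T, W) = 5/2 + T (j(T, W) = 5*(½) + T*1 = 5/2 + T)
V(Y, t) = -4 + 2*t (V(Y, t) = (-2 + t)*2 = -4 + 2*t)
P(R, F) = -4 + 2*F + 4*R (P(R, F) = -4 + 2*((R + F) + R) = -4 + 2*((F + R) + R) = -4 + 2*(F + 2*R) = -4 + (2*F + 4*R) = -4 + 2*F + 4*R)
-12*(-49 + P(j(-4, -1), 5)) = -12*(-49 + (-4 + 2*5 + 4*(5/2 - 4))) = -12*(-49 + (-4 + 10 + 4*(-3/2))) = -12*(-49 + (-4 + 10 - 6)) = -12*(-49 + 0) = -12*(-49) = 588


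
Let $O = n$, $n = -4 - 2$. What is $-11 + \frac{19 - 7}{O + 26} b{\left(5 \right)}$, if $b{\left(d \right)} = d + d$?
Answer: $-5$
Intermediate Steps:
$n = -6$ ($n = -4 - 2 = -6$)
$O = -6$
$b{\left(d \right)} = 2 d$
$-11 + \frac{19 - 7}{O + 26} b{\left(5 \right)} = -11 + \frac{19 - 7}{-6 + 26} \cdot 2 \cdot 5 = -11 + \frac{12}{20} \cdot 10 = -11 + 12 \cdot \frac{1}{20} \cdot 10 = -11 + \frac{3}{5} \cdot 10 = -11 + 6 = -5$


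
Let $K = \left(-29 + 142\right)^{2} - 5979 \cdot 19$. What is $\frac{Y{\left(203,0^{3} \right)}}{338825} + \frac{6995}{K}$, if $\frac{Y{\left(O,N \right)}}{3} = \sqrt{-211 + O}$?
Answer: $- \frac{6995}{100832} + \frac{6 i \sqrt{2}}{338825} \approx -0.069373 + 2.5043 \cdot 10^{-5} i$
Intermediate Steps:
$Y{\left(O,N \right)} = 3 \sqrt{-211 + O}$
$K = -100832$ ($K = 113^{2} - 113601 = 12769 - 113601 = -100832$)
$\frac{Y{\left(203,0^{3} \right)}}{338825} + \frac{6995}{K} = \frac{3 \sqrt{-211 + 203}}{338825} + \frac{6995}{-100832} = 3 \sqrt{-8} \cdot \frac{1}{338825} + 6995 \left(- \frac{1}{100832}\right) = 3 \cdot 2 i \sqrt{2} \cdot \frac{1}{338825} - \frac{6995}{100832} = 6 i \sqrt{2} \cdot \frac{1}{338825} - \frac{6995}{100832} = \frac{6 i \sqrt{2}}{338825} - \frac{6995}{100832} = - \frac{6995}{100832} + \frac{6 i \sqrt{2}}{338825}$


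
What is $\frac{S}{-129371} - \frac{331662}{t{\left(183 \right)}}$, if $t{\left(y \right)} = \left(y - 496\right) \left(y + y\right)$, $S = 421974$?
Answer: $- \frac{905508815}{2470080503} \approx -0.36659$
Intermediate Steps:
$t{\left(y \right)} = 2 y \left(-496 + y\right)$ ($t{\left(y \right)} = \left(-496 + y\right) 2 y = 2 y \left(-496 + y\right)$)
$\frac{S}{-129371} - \frac{331662}{t{\left(183 \right)}} = \frac{421974}{-129371} - \frac{331662}{2 \cdot 183 \left(-496 + 183\right)} = 421974 \left(- \frac{1}{129371}\right) - \frac{331662}{2 \cdot 183 \left(-313\right)} = - \frac{421974}{129371} - \frac{331662}{-114558} = - \frac{421974}{129371} - - \frac{55277}{19093} = - \frac{421974}{129371} + \frac{55277}{19093} = - \frac{905508815}{2470080503}$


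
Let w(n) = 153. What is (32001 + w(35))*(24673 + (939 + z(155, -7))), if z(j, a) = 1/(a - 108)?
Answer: 4117639842/5 ≈ 8.2353e+8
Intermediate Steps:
z(j, a) = 1/(-108 + a)
(32001 + w(35))*(24673 + (939 + z(155, -7))) = (32001 + 153)*(24673 + (939 + 1/(-108 - 7))) = 32154*(24673 + (939 + 1/(-115))) = 32154*(24673 + (939 - 1/115)) = 32154*(24673 + 107984/115) = 32154*(2945379/115) = 4117639842/5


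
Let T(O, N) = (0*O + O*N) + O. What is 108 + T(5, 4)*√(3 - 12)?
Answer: 108 + 75*I ≈ 108.0 + 75.0*I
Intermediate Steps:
T(O, N) = O + N*O (T(O, N) = (0 + N*O) + O = N*O + O = O + N*O)
108 + T(5, 4)*√(3 - 12) = 108 + (5*(1 + 4))*√(3 - 12) = 108 + (5*5)*√(-9) = 108 + 25*(3*I) = 108 + 75*I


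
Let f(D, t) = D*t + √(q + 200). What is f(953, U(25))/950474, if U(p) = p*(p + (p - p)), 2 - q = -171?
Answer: 595625/950474 + √373/950474 ≈ 0.62668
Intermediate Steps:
q = 173 (q = 2 - 1*(-171) = 2 + 171 = 173)
U(p) = p² (U(p) = p*(p + 0) = p*p = p²)
f(D, t) = √373 + D*t (f(D, t) = D*t + √(173 + 200) = D*t + √373 = √373 + D*t)
f(953, U(25))/950474 = (√373 + 953*25²)/950474 = (√373 + 953*625)*(1/950474) = (√373 + 595625)*(1/950474) = (595625 + √373)*(1/950474) = 595625/950474 + √373/950474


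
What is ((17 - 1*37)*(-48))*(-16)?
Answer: -15360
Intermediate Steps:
((17 - 1*37)*(-48))*(-16) = ((17 - 37)*(-48))*(-16) = -20*(-48)*(-16) = 960*(-16) = -15360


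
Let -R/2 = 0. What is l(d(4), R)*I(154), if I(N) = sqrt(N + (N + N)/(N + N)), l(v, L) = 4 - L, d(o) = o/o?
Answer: 4*sqrt(155) ≈ 49.800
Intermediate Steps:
d(o) = 1
R = 0 (R = -2*0 = 0)
I(N) = sqrt(1 + N) (I(N) = sqrt(N + (2*N)/((2*N))) = sqrt(N + (2*N)*(1/(2*N))) = sqrt(N + 1) = sqrt(1 + N))
l(d(4), R)*I(154) = (4 - 1*0)*sqrt(1 + 154) = (4 + 0)*sqrt(155) = 4*sqrt(155)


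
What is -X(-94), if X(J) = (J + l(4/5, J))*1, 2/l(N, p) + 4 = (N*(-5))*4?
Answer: 941/10 ≈ 94.100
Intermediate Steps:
l(N, p) = 2/(-4 - 20*N) (l(N, p) = 2/(-4 + (N*(-5))*4) = 2/(-4 - 5*N*4) = 2/(-4 - 20*N))
X(J) = -⅒ + J (X(J) = (J - 1/(2 + 10*(4/5)))*1 = (J - 1/(2 + 10*(4*(⅕))))*1 = (J - 1/(2 + 10*(⅘)))*1 = (J - 1/(2 + 8))*1 = (J - 1/10)*1 = (J - 1*⅒)*1 = (J - ⅒)*1 = (-⅒ + J)*1 = -⅒ + J)
-X(-94) = -(-⅒ - 94) = -1*(-941/10) = 941/10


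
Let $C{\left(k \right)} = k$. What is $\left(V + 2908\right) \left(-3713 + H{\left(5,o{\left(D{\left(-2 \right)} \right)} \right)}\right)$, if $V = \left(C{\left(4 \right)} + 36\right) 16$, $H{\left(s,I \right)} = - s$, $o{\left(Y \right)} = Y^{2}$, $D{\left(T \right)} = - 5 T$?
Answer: $-13191464$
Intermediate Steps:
$V = 640$ ($V = \left(4 + 36\right) 16 = 40 \cdot 16 = 640$)
$\left(V + 2908\right) \left(-3713 + H{\left(5,o{\left(D{\left(-2 \right)} \right)} \right)}\right) = \left(640 + 2908\right) \left(-3713 - 5\right) = 3548 \left(-3713 - 5\right) = 3548 \left(-3718\right) = -13191464$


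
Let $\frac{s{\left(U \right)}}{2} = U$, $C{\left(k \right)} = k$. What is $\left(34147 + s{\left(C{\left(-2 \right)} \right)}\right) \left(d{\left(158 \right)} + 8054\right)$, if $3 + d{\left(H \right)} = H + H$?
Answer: $285674481$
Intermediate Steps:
$d{\left(H \right)} = -3 + 2 H$ ($d{\left(H \right)} = -3 + \left(H + H\right) = -3 + 2 H$)
$s{\left(U \right)} = 2 U$
$\left(34147 + s{\left(C{\left(-2 \right)} \right)}\right) \left(d{\left(158 \right)} + 8054\right) = \left(34147 + 2 \left(-2\right)\right) \left(\left(-3 + 2 \cdot 158\right) + 8054\right) = \left(34147 - 4\right) \left(\left(-3 + 316\right) + 8054\right) = 34143 \left(313 + 8054\right) = 34143 \cdot 8367 = 285674481$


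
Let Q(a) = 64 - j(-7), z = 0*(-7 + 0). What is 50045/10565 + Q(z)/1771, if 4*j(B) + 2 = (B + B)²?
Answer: 35517381/7484246 ≈ 4.7456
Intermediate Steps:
z = 0 (z = 0*(-7) = 0)
j(B) = -½ + B² (j(B) = -½ + (B + B)²/4 = -½ + (2*B)²/4 = -½ + (4*B²)/4 = -½ + B²)
Q(a) = 31/2 (Q(a) = 64 - (-½ + (-7)²) = 64 - (-½ + 49) = 64 - 1*97/2 = 64 - 97/2 = 31/2)
50045/10565 + Q(z)/1771 = 50045/10565 + (31/2)/1771 = 50045*(1/10565) + (31/2)*(1/1771) = 10009/2113 + 31/3542 = 35517381/7484246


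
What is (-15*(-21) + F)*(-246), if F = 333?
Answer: -159408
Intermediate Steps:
(-15*(-21) + F)*(-246) = (-15*(-21) + 333)*(-246) = (315 + 333)*(-246) = 648*(-246) = -159408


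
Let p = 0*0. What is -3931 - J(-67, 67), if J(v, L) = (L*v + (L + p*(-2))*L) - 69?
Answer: -3862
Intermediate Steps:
p = 0
J(v, L) = -69 + L² + L*v (J(v, L) = (L*v + (L + 0*(-2))*L) - 69 = (L*v + (L + 0)*L) - 69 = (L*v + L*L) - 69 = (L*v + L²) - 69 = (L² + L*v) - 69 = -69 + L² + L*v)
-3931 - J(-67, 67) = -3931 - (-69 + 67² + 67*(-67)) = -3931 - (-69 + 4489 - 4489) = -3931 - 1*(-69) = -3931 + 69 = -3862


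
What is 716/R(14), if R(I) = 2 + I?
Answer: 179/4 ≈ 44.750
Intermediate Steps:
716/R(14) = 716/(2 + 14) = 716/16 = 716*(1/16) = 179/4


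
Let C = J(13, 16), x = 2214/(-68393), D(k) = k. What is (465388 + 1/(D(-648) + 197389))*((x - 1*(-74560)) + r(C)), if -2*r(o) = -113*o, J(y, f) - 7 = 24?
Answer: 73518757526972705323/2070108802 ≈ 3.5514e+10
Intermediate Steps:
J(y, f) = 31 (J(y, f) = 7 + 24 = 31)
x = -2214/68393 (x = 2214*(-1/68393) = -2214/68393 ≈ -0.032372)
C = 31
r(o) = 113*o/2 (r(o) = -(-113)*o/2 = 113*o/2)
(465388 + 1/(D(-648) + 197389))*((x - 1*(-74560)) + r(C)) = (465388 + 1/(-648 + 197389))*((-2214/68393 - 1*(-74560)) + (113/2)*31) = (465388 + 1/196741)*((-2214/68393 + 74560) + 3503/2) = (465388 + 1/196741)*(5099379866/68393 + 3503/2) = (91560900509/196741)*(10438340411/136786) = 73518757526972705323/2070108802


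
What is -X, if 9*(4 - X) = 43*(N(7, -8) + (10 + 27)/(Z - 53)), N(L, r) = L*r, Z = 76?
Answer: -6069/23 ≈ -263.87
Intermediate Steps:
X = 6069/23 (X = 4 - 43*(7*(-8) + (10 + 27)/(76 - 53))/9 = 4 - 43*(-56 + 37/23)/9 = 4 - 43*(-1251)/(9*23) = 4 - ⅑*(-53793/23) = 4 + 5977/23 = 6069/23 ≈ 263.87)
-X = -1*6069/23 = -6069/23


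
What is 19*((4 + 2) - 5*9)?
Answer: -741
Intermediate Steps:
19*((4 + 2) - 5*9) = 19*(6 - 45) = 19*(-39) = -741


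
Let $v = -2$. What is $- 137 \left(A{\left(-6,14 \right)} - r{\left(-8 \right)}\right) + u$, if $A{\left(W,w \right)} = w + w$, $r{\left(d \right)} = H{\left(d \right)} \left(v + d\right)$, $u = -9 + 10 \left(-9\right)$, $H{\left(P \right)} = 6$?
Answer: $-12155$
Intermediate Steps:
$u = -99$ ($u = -9 - 90 = -99$)
$r{\left(d \right)} = -12 + 6 d$ ($r{\left(d \right)} = 6 \left(-2 + d\right) = -12 + 6 d$)
$A{\left(W,w \right)} = 2 w$
$- 137 \left(A{\left(-6,14 \right)} - r{\left(-8 \right)}\right) + u = - 137 \left(2 \cdot 14 - \left(-12 + 6 \left(-8\right)\right)\right) - 99 = - 137 \left(28 - \left(-12 - 48\right)\right) - 99 = - 137 \left(28 - -60\right) - 99 = - 137 \left(28 + 60\right) - 99 = \left(-137\right) 88 - 99 = -12056 - 99 = -12155$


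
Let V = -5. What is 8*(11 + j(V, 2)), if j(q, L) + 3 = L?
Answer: 80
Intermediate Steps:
j(q, L) = -3 + L
8*(11 + j(V, 2)) = 8*(11 + (-3 + 2)) = 8*(11 - 1) = 8*10 = 80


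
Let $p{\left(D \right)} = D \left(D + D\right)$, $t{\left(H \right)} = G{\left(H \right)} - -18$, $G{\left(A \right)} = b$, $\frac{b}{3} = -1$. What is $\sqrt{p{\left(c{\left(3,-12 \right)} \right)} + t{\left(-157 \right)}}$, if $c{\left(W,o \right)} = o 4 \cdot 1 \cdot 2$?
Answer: $\sqrt{18447} \approx 135.82$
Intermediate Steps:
$b = -3$ ($b = 3 \left(-1\right) = -3$)
$G{\left(A \right)} = -3$
$c{\left(W,o \right)} = 8 o$ ($c{\left(W,o \right)} = o 4 \cdot 2 = 4 o 2 = 8 o$)
$t{\left(H \right)} = 15$ ($t{\left(H \right)} = -3 - -18 = -3 + 18 = 15$)
$p{\left(D \right)} = 2 D^{2}$ ($p{\left(D \right)} = D 2 D = 2 D^{2}$)
$\sqrt{p{\left(c{\left(3,-12 \right)} \right)} + t{\left(-157 \right)}} = \sqrt{2 \left(8 \left(-12\right)\right)^{2} + 15} = \sqrt{2 \left(-96\right)^{2} + 15} = \sqrt{2 \cdot 9216 + 15} = \sqrt{18432 + 15} = \sqrt{18447}$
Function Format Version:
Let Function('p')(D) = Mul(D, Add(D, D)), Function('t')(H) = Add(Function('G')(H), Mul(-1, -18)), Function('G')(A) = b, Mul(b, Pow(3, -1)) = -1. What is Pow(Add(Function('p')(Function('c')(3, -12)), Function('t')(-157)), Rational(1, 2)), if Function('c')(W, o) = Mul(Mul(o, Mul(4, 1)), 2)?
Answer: Pow(18447, Rational(1, 2)) ≈ 135.82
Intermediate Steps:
b = -3 (b = Mul(3, -1) = -3)
Function('G')(A) = -3
Function('c')(W, o) = Mul(8, o) (Function('c')(W, o) = Mul(Mul(o, 4), 2) = Mul(Mul(4, o), 2) = Mul(8, o))
Function('t')(H) = 15 (Function('t')(H) = Add(-3, Mul(-1, -18)) = Add(-3, 18) = 15)
Function('p')(D) = Mul(2, Pow(D, 2)) (Function('p')(D) = Mul(D, Mul(2, D)) = Mul(2, Pow(D, 2)))
Pow(Add(Function('p')(Function('c')(3, -12)), Function('t')(-157)), Rational(1, 2)) = Pow(Add(Mul(2, Pow(Mul(8, -12), 2)), 15), Rational(1, 2)) = Pow(Add(Mul(2, Pow(-96, 2)), 15), Rational(1, 2)) = Pow(Add(Mul(2, 9216), 15), Rational(1, 2)) = Pow(Add(18432, 15), Rational(1, 2)) = Pow(18447, Rational(1, 2))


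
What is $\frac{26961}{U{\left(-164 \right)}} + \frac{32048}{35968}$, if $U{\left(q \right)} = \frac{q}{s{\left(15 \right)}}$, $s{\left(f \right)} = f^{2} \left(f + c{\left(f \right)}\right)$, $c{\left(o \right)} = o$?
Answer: $- \frac{102276471377}{92168} \approx -1.1097 \cdot 10^{6}$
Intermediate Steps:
$s{\left(f \right)} = 2 f^{3}$ ($s{\left(f \right)} = f^{2} \left(f + f\right) = f^{2} \cdot 2 f = 2 f^{3}$)
$U{\left(q \right)} = \frac{q}{6750}$ ($U{\left(q \right)} = \frac{q}{2 \cdot 15^{3}} = \frac{q}{2 \cdot 3375} = \frac{q}{6750}$)
$\frac{26961}{U{\left(-164 \right)}} + \frac{32048}{35968} = \frac{26961}{\frac{1}{6750} \left(-164\right)} + \frac{32048}{35968} = \frac{26961}{- \frac{82}{3375}} + 32048 \cdot \frac{1}{35968} = 26961 \left(- \frac{3375}{82}\right) + \frac{2003}{2248} = - \frac{90993375}{82} + \frac{2003}{2248} = - \frac{102276471377}{92168}$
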